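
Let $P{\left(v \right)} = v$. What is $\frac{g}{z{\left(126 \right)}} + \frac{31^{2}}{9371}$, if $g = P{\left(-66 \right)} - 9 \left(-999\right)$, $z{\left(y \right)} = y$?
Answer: $\frac{3988441}{56226} \approx 70.936$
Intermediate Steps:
$g = 8925$ ($g = -66 - 9 \left(-999\right) = -66 - -8991 = -66 + 8991 = 8925$)
$\frac{g}{z{\left(126 \right)}} + \frac{31^{2}}{9371} = \frac{8925}{126} + \frac{31^{2}}{9371} = 8925 \cdot \frac{1}{126} + 961 \cdot \frac{1}{9371} = \frac{425}{6} + \frac{961}{9371} = \frac{3988441}{56226}$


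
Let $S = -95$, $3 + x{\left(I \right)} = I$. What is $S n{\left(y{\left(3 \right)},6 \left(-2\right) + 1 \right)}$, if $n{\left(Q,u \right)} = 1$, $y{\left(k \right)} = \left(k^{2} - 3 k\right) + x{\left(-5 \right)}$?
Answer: $-95$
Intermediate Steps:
$x{\left(I \right)} = -3 + I$
$y{\left(k \right)} = -8 + k^{2} - 3 k$ ($y{\left(k \right)} = \left(k^{2} - 3 k\right) - 8 = -8 + k^{2} - 3 k$)
$S n{\left(y{\left(3 \right)},6 \left(-2\right) + 1 \right)} = \left(-95\right) 1 = -95$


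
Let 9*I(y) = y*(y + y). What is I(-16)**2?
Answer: 262144/81 ≈ 3236.3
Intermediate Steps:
I(y) = 2*y**2/9 (I(y) = (y*(y + y))/9 = (y*(2*y))/9 = (2*y**2)/9 = 2*y**2/9)
I(-16)**2 = ((2/9)*(-16)**2)**2 = ((2/9)*256)**2 = (512/9)**2 = 262144/81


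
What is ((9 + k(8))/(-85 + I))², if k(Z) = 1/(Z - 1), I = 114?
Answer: 4096/41209 ≈ 0.099396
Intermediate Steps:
k(Z) = 1/(-1 + Z)
((9 + k(8))/(-85 + I))² = ((9 + 1/(-1 + 8))/(-85 + 114))² = ((9 + 1/7)/29)² = ((9 + ⅐)*(1/29))² = ((64/7)*(1/29))² = (64/203)² = 4096/41209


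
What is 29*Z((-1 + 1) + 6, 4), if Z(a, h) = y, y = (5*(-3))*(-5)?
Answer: 2175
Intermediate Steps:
y = 75 (y = -15*(-5) = 75)
Z(a, h) = 75
29*Z((-1 + 1) + 6, 4) = 29*75 = 2175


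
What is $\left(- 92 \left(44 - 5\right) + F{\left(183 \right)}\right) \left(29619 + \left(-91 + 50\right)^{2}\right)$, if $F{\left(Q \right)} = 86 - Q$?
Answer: $-115340500$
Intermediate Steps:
$\left(- 92 \left(44 - 5\right) + F{\left(183 \right)}\right) \left(29619 + \left(-91 + 50\right)^{2}\right) = \left(- 92 \left(44 - 5\right) + \left(86 - 183\right)\right) \left(29619 + \left(-91 + 50\right)^{2}\right) = \left(\left(-92\right) 39 + \left(86 - 183\right)\right) \left(29619 + \left(-41\right)^{2}\right) = \left(-3588 - 97\right) \left(29619 + 1681\right) = \left(-3685\right) 31300 = -115340500$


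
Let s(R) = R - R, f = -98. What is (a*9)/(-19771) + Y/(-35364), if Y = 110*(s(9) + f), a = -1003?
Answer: 1118408/1468869 ≈ 0.76141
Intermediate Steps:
s(R) = 0
Y = -10780 (Y = 110*(0 - 98) = 110*(-98) = -10780)
(a*9)/(-19771) + Y/(-35364) = -1003*9/(-19771) - 10780/(-35364) = -9027*(-1/19771) - 10780*(-1/35364) = 531/1163 + 385/1263 = 1118408/1468869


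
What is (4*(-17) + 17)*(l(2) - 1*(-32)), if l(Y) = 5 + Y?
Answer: -1989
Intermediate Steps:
(4*(-17) + 17)*(l(2) - 1*(-32)) = (4*(-17) + 17)*((5 + 2) - 1*(-32)) = (-68 + 17)*(7 + 32) = -51*39 = -1989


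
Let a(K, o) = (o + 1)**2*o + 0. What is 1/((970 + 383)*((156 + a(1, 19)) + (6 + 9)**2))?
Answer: 1/10798293 ≈ 9.2607e-8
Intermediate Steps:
a(K, o) = o*(1 + o)**2 (a(K, o) = (1 + o)**2*o + 0 = o*(1 + o)**2 + 0 = o*(1 + o)**2)
1/((970 + 383)*((156 + a(1, 19)) + (6 + 9)**2)) = 1/((970 + 383)*((156 + 19*(1 + 19)**2) + (6 + 9)**2)) = 1/(1353*((156 + 19*20**2) + 15**2)) = 1/(1353*((156 + 19*400) + 225)) = 1/(1353*((156 + 7600) + 225)) = 1/(1353*(7756 + 225)) = (1/1353)/7981 = (1/1353)*(1/7981) = 1/10798293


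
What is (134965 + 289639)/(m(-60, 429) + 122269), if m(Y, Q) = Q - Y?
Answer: 212302/61379 ≈ 3.4589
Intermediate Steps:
(134965 + 289639)/(m(-60, 429) + 122269) = (134965 + 289639)/((429 - 1*(-60)) + 122269) = 424604/((429 + 60) + 122269) = 424604/(489 + 122269) = 424604/122758 = 424604*(1/122758) = 212302/61379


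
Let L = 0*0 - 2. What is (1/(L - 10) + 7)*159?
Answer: 4399/4 ≈ 1099.8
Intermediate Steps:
L = -2 (L = 0 - 2 = -2)
(1/(L - 10) + 7)*159 = (1/(-2 - 10) + 7)*159 = (1/(-12) + 7)*159 = (-1/12 + 7)*159 = (83/12)*159 = 4399/4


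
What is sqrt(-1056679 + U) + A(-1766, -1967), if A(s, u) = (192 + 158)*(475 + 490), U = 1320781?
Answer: 337750 + sqrt(264102) ≈ 3.3826e+5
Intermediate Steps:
A(s, u) = 337750 (A(s, u) = 350*965 = 337750)
sqrt(-1056679 + U) + A(-1766, -1967) = sqrt(-1056679 + 1320781) + 337750 = sqrt(264102) + 337750 = 337750 + sqrt(264102)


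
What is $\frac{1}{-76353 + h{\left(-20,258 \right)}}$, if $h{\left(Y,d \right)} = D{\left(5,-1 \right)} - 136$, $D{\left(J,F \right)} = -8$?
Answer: $- \frac{1}{76497} \approx -1.3072 \cdot 10^{-5}$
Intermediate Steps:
$h{\left(Y,d \right)} = -144$ ($h{\left(Y,d \right)} = -8 - 136 = -144$)
$\frac{1}{-76353 + h{\left(-20,258 \right)}} = \frac{1}{-76353 - 144} = \frac{1}{-76497} = - \frac{1}{76497}$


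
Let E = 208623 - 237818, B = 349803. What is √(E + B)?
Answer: 4*√20038 ≈ 566.22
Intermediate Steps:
E = -29195
√(E + B) = √(-29195 + 349803) = √320608 = 4*√20038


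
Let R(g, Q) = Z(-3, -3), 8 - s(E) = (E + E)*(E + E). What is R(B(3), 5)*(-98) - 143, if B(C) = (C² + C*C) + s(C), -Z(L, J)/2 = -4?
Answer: -927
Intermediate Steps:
s(E) = 8 - 4*E² (s(E) = 8 - (E + E)*(E + E) = 8 - 2*E*2*E = 8 - 4*E²)
Z(L, J) = 8 (Z(L, J) = -2*(-4) = 8)
B(C) = 8 - 2*C² (B(C) = (C² + C*C) + (8 - 4*C²) = (C² + C²) + (8 - 4*C²) = 2*C² + (8 - 4*C²) = 8 - 2*C²)
R(g, Q) = 8
R(B(3), 5)*(-98) - 143 = 8*(-98) - 143 = -784 - 143 = -927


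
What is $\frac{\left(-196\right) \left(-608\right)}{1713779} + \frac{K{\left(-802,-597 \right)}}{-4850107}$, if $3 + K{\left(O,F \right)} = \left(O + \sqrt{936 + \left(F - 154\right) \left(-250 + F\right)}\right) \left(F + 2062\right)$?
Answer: $\frac{2591553052783}{8312011524353} - \frac{1465 \sqrt{637033}}{4850107} \approx 0.070701$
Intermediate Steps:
$K{\left(O,F \right)} = -3 + \left(2062 + F\right) \left(O + \sqrt{936 + \left(-250 + F\right) \left(-154 + F\right)}\right)$ ($K{\left(O,F \right)} = -3 + \left(O + \sqrt{936 + \left(F - 154\right) \left(-250 + F\right)}\right) \left(F + 2062\right) = -3 + \left(O + \sqrt{936 + \left(-154 + F\right) \left(-250 + F\right)}\right) \left(2062 + F\right) = -3 + \left(O + \sqrt{936 + \left(-250 + F\right) \left(-154 + F\right)}\right) \left(2062 + F\right) = -3 + \left(2062 + F\right) \left(O + \sqrt{936 + \left(-250 + F\right) \left(-154 + F\right)}\right)$)
$\frac{\left(-196\right) \left(-608\right)}{1713779} + \frac{K{\left(-802,-597 \right)}}{-4850107} = \frac{\left(-196\right) \left(-608\right)}{1713779} + \frac{-3 + 2062 \left(-802\right) + 2062 \sqrt{39436 + \left(-597\right)^{2} - -241188} - -478794 - 597 \sqrt{39436 + \left(-597\right)^{2} - -241188}}{-4850107} = 119168 \cdot \frac{1}{1713779} + \left(-3 - 1653724 + 2062 \sqrt{39436 + 356409 + 241188} + 478794 - 597 \sqrt{39436 + 356409 + 241188}\right) \left(- \frac{1}{4850107}\right) = \frac{119168}{1713779} + \left(-3 - 1653724 + 2062 \sqrt{637033} + 478794 - 597 \sqrt{637033}\right) \left(- \frac{1}{4850107}\right) = \frac{119168}{1713779} + \left(-1174933 + 1465 \sqrt{637033}\right) \left(- \frac{1}{4850107}\right) = \frac{119168}{1713779} + \left(\frac{1174933}{4850107} - \frac{1465 \sqrt{637033}}{4850107}\right) = \frac{2591553052783}{8312011524353} - \frac{1465 \sqrt{637033}}{4850107}$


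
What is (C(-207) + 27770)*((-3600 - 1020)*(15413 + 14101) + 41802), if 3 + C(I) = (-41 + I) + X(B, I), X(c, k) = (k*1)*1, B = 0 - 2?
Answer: -3722977323936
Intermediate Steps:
B = -2
X(c, k) = k (X(c, k) = k*1 = k)
C(I) = -44 + 2*I (C(I) = -3 + ((-41 + I) + I) = -3 + (-41 + 2*I) = -44 + 2*I)
(C(-207) + 27770)*((-3600 - 1020)*(15413 + 14101) + 41802) = ((-44 + 2*(-207)) + 27770)*((-3600 - 1020)*(15413 + 14101) + 41802) = ((-44 - 414) + 27770)*(-4620*29514 + 41802) = (-458 + 27770)*(-136354680 + 41802) = 27312*(-136312878) = -3722977323936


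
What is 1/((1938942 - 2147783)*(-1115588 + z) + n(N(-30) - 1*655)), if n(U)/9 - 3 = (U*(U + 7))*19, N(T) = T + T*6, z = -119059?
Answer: 1/257971825224 ≈ 3.8764e-12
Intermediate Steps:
N(T) = 7*T (N(T) = T + 6*T = 7*T)
n(U) = 27 + 171*U*(7 + U) (n(U) = 27 + 9*((U*(U + 7))*19) = 27 + 9*((U*(7 + U))*19) = 27 + 9*(19*U*(7 + U)) = 27 + 171*U*(7 + U))
1/((1938942 - 2147783)*(-1115588 + z) + n(N(-30) - 1*655)) = 1/((1938942 - 2147783)*(-1115588 - 119059) + (27 + 171*(7*(-30) - 1*655)² + 1197*(7*(-30) - 1*655))) = 1/(-208841*(-1234647) + (27 + 171*(-210 - 655)² + 1197*(-210 - 655))) = 1/(257844914127 + (27 + 171*(-865)² + 1197*(-865))) = 1/(257844914127 + (27 + 171*748225 - 1035405)) = 1/(257844914127 + (27 + 127946475 - 1035405)) = 1/(257844914127 + 126911097) = 1/257971825224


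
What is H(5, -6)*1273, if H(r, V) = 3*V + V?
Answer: -30552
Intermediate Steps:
H(r, V) = 4*V
H(5, -6)*1273 = (4*(-6))*1273 = -24*1273 = -30552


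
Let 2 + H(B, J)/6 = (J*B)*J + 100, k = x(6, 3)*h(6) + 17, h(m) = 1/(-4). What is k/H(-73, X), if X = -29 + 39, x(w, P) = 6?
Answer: -31/86424 ≈ -0.00035870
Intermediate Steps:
h(m) = -¼
X = 10
k = 31/2 (k = 6*(-¼) + 17 = -3/2 + 17 = 31/2 ≈ 15.500)
H(B, J) = 588 + 6*B*J² (H(B, J) = -12 + 6*((J*B)*J + 100) = -12 + 6*((B*J)*J + 100) = -12 + 6*(B*J² + 100) = -12 + 6*(100 + B*J²) = -12 + (600 + 6*B*J²) = 588 + 6*B*J²)
k/H(-73, X) = 31/(2*(588 + 6*(-73)*10²)) = 31/(2*(588 + 6*(-73)*100)) = 31/(2*(588 - 43800)) = (31/2)/(-43212) = (31/2)*(-1/43212) = -31/86424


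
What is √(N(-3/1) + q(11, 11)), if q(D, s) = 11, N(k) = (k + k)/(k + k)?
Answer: 2*√3 ≈ 3.4641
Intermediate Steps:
N(k) = 1 (N(k) = (2*k)/((2*k)) = (2*k)*(1/(2*k)) = 1)
√(N(-3/1) + q(11, 11)) = √(1 + 11) = √12 = 2*√3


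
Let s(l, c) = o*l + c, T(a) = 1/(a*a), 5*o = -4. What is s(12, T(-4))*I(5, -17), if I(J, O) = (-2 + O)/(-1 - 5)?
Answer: -14497/480 ≈ -30.202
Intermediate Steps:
o = -⅘ (o = (⅕)*(-4) = -⅘ ≈ -0.80000)
I(J, O) = ⅓ - O/6 (I(J, O) = (-2 + O)/(-6) = (-2 + O)*(-⅙) = ⅓ - O/6)
T(a) = a⁻²
s(l, c) = c - 4*l/5 (s(l, c) = -4*l/5 + c = c - 4*l/5)
s(12, T(-4))*I(5, -17) = ((-4)⁻² - ⅘*12)*(⅓ - ⅙*(-17)) = (1/16 - 48/5)*(⅓ + 17/6) = -763/80*19/6 = -14497/480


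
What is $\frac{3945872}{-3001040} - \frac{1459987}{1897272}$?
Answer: $- \frac{105963141497}{50837403240} \approx -2.0844$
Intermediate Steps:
$\frac{3945872}{-3001040} - \frac{1459987}{1897272} = 3945872 \left(- \frac{1}{3001040}\right) - \frac{1459987}{1897272} = - \frac{35231}{26795} - \frac{1459987}{1897272} = - \frac{105963141497}{50837403240}$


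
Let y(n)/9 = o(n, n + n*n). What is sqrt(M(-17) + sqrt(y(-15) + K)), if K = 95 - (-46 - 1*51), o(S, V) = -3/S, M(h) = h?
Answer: sqrt(-425 + 5*sqrt(4845))/5 ≈ 1.7546*I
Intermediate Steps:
y(n) = -27/n (y(n) = 9*(-3/n) = -27/n)
K = 192 (K = 95 - (-46 - 51) = 95 - 1*(-97) = 95 + 97 = 192)
sqrt(M(-17) + sqrt(y(-15) + K)) = sqrt(-17 + sqrt(-27/(-15) + 192)) = sqrt(-17 + sqrt(-27*(-1/15) + 192)) = sqrt(-17 + sqrt(9/5 + 192)) = sqrt(-17 + sqrt(969/5)) = sqrt(-17 + sqrt(4845)/5)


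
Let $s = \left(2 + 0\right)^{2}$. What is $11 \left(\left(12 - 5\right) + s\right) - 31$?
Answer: $90$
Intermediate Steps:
$s = 4$ ($s = 2^{2} = 4$)
$11 \left(\left(12 - 5\right) + s\right) - 31 = 11 \left(\left(12 - 5\right) + 4\right) - 31 = 11 \left(7 + 4\right) - 31 = 11 \cdot 11 - 31 = 121 - 31 = 90$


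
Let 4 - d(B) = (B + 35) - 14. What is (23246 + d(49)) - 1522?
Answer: 21658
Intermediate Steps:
d(B) = -17 - B (d(B) = 4 - ((B + 35) - 14) = 4 - ((35 + B) - 14) = 4 - (21 + B) = 4 + (-21 - B) = -17 - B)
(23246 + d(49)) - 1522 = (23246 + (-17 - 1*49)) - 1522 = (23246 + (-17 - 49)) - 1522 = (23246 - 66) - 1522 = 23180 - 1522 = 21658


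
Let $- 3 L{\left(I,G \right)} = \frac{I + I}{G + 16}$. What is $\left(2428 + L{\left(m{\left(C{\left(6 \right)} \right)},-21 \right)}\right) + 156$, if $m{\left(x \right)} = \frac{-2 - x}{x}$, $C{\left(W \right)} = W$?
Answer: $\frac{116272}{45} \approx 2583.8$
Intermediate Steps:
$m{\left(x \right)} = \frac{-2 - x}{x}$
$L{\left(I,G \right)} = - \frac{2 I}{3 \left(16 + G\right)}$ ($L{\left(I,G \right)} = - \frac{\left(I + I\right) \frac{1}{G + 16}}{3} = - \frac{2 I \frac{1}{16 + G}}{3} = - \frac{2 I}{3 \left(16 + G\right)}$)
$\left(2428 + L{\left(m{\left(C{\left(6 \right)} \right)},-21 \right)}\right) + 156 = \left(2428 - \frac{2 \frac{-2 - 6}{6}}{48 + 3 \left(-21\right)}\right) + 156 = \left(2428 - \frac{2 \frac{-2 - 6}{6}}{48 - 63}\right) + 156 = \left(2428 - \frac{2 \cdot \frac{1}{6} \left(-8\right)}{-15}\right) + 156 = \left(2428 - \left(- \frac{8}{3}\right) \left(- \frac{1}{15}\right)\right) + 156 = \left(2428 - \frac{8}{45}\right) + 156 = \frac{109252}{45} + 156 = \frac{116272}{45}$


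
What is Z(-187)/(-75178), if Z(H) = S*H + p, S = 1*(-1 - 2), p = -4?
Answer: -557/75178 ≈ -0.0074091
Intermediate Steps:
S = -3 (S = 1*(-3) = -3)
Z(H) = -4 - 3*H (Z(H) = -3*H - 4 = -4 - 3*H)
Z(-187)/(-75178) = (-4 - 3*(-187))/(-75178) = (-4 + 561)*(-1/75178) = 557*(-1/75178) = -557/75178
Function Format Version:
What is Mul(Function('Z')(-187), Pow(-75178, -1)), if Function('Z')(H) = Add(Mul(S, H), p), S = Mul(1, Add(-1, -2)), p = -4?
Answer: Rational(-557, 75178) ≈ -0.0074091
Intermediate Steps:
S = -3 (S = Mul(1, -3) = -3)
Function('Z')(H) = Add(-4, Mul(-3, H)) (Function('Z')(H) = Add(Mul(-3, H), -4) = Add(-4, Mul(-3, H)))
Mul(Function('Z')(-187), Pow(-75178, -1)) = Mul(Add(-4, Mul(-3, -187)), Pow(-75178, -1)) = Mul(Add(-4, 561), Rational(-1, 75178)) = Mul(557, Rational(-1, 75178)) = Rational(-557, 75178)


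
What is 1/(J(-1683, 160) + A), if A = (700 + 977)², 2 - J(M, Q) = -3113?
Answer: 1/2815444 ≈ 3.5518e-7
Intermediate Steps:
J(M, Q) = 3115 (J(M, Q) = 2 - 1*(-3113) = 2 + 3113 = 3115)
A = 2812329 (A = 1677² = 2812329)
1/(J(-1683, 160) + A) = 1/(3115 + 2812329) = 1/2815444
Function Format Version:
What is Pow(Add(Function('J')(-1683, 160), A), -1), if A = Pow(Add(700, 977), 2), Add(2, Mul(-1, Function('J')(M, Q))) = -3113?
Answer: Rational(1, 2815444) ≈ 3.5518e-7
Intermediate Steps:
Function('J')(M, Q) = 3115 (Function('J')(M, Q) = Add(2, Mul(-1, -3113)) = Add(2, 3113) = 3115)
A = 2812329 (A = Pow(1677, 2) = 2812329)
Pow(Add(Function('J')(-1683, 160), A), -1) = Pow(Add(3115, 2812329), -1) = Pow(2815444, -1) = Rational(1, 2815444)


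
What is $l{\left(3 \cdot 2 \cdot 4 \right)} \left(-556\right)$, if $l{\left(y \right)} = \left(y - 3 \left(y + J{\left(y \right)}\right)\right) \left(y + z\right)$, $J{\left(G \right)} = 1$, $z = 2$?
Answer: $737256$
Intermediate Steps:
$l{\left(y \right)} = \left(-3 - 2 y\right) \left(2 + y\right)$ ($l{\left(y \right)} = \left(y - 3 \left(y + 1\right)\right) \left(y + 2\right) = \left(y - 3 \left(1 + y\right)\right) \left(2 + y\right) = \left(y - \left(3 + 3 y\right)\right) \left(2 + y\right) = \left(-3 - 2 y\right) \left(2 + y\right)$)
$l{\left(3 \cdot 2 \cdot 4 \right)} \left(-556\right) = \left(-6 - 7 \cdot 3 \cdot 2 \cdot 4 - 2 \left(3 \cdot 2 \cdot 4\right)^{2}\right) \left(-556\right) = \left(-6 - 7 \cdot 6 \cdot 4 - 2 \left(6 \cdot 4\right)^{2}\right) \left(-556\right) = \left(-6 - 168 - 2 \cdot 24^{2}\right) \left(-556\right) = \left(-6 - 168 - 1152\right) \left(-556\right) = \left(-1326\right) \left(-556\right) = 737256$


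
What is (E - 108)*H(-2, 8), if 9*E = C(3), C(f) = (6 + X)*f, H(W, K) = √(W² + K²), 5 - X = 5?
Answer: -212*√17 ≈ -874.10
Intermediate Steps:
X = 0 (X = 5 - 1*5 = 5 - 5 = 0)
H(W, K) = √(K² + W²)
C(f) = 6*f (C(f) = (6 + 0)*f = 6*f)
E = 2 (E = (6*3)/9 = (⅑)*18 = 2)
(E - 108)*H(-2, 8) = (2 - 108)*√(8² + (-2)²) = -106*√(64 + 4) = -212*√17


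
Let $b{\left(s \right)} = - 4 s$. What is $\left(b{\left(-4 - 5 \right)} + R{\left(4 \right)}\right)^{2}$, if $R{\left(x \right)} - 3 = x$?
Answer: $1849$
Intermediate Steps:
$R{\left(x \right)} = 3 + x$
$\left(b{\left(-4 - 5 \right)} + R{\left(4 \right)}\right)^{2} = \left(- 4 \left(-4 - 5\right) + \left(3 + 4\right)\right)^{2} = \left(\left(-4\right) \left(-9\right) + 7\right)^{2} = \left(36 + 7\right)^{2} = 43^{2} = 1849$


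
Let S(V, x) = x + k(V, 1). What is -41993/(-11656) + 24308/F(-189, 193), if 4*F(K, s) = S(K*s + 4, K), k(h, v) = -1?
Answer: -562678761/1107320 ≈ -508.14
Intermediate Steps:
S(V, x) = -1 + x (S(V, x) = x - 1 = -1 + x)
F(K, s) = -¼ + K/4 (F(K, s) = (-1 + K)/4 = -¼ + K/4)
-41993/(-11656) + 24308/F(-189, 193) = -41993/(-11656) + 24308/(-¼ + (¼)*(-189)) = -41993*(-1/11656) + 24308/(-¼ - 189/4) = 41993/11656 + 24308/(-95/2) = 41993/11656 + 24308*(-2/95) = 41993/11656 - 48616/95 = -562678761/1107320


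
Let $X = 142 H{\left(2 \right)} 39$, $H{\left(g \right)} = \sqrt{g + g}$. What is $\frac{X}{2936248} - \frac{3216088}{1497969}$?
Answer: $- \frac{2356660113295}{1099602120078} \approx -2.1432$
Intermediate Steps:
$H{\left(g \right)} = \sqrt{2} \sqrt{g}$ ($H{\left(g \right)} = \sqrt{2 g} = \sqrt{2} \sqrt{g}$)
$X = 11076$ ($X = 142 \sqrt{2} \sqrt{2} \cdot 39 = 142 \cdot 2 \cdot 39 = 284 \cdot 39 = 11076$)
$\frac{X}{2936248} - \frac{3216088}{1497969} = \frac{11076}{2936248} - \frac{3216088}{1497969} = 11076 \cdot \frac{1}{2936248} - \frac{3216088}{1497969} = \frac{2769}{734062} - \frac{3216088}{1497969} = - \frac{2356660113295}{1099602120078}$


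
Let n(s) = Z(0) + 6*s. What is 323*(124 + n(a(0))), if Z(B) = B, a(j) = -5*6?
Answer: -18088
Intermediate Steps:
a(j) = -30
n(s) = 6*s (n(s) = 0 + 6*s = 6*s)
323*(124 + n(a(0))) = 323*(124 + 6*(-30)) = 323*(124 - 180) = 323*(-56) = -18088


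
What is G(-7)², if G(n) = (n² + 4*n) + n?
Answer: 196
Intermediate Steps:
G(n) = n² + 5*n
G(-7)² = (-7*(5 - 7))² = (-7*(-2))² = 14² = 196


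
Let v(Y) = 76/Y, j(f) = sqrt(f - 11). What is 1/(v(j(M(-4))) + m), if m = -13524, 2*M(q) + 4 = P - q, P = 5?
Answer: -57477/777321836 + 19*I*sqrt(34)/777321836 ≈ -7.3942e-5 + 1.4253e-7*I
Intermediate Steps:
M(q) = 1/2 - q/2 (M(q) = -2 + (5 - q)/2 = -2 + (5/2 - q/2) = 1/2 - q/2)
j(f) = sqrt(-11 + f)
1/(v(j(M(-4))) + m) = 1/(76/(sqrt(-11 + (1/2 - 1/2*(-4)))) - 13524) = 1/(76/(sqrt(-11 + (1/2 + 2))) - 13524) = 1/(76/(sqrt(-11 + 5/2)) - 13524) = 1/(76/(sqrt(-17/2)) - 13524) = 1/(76/((I*sqrt(34)/2)) - 13524) = 1/(76*(-I*sqrt(34)/17) - 13524) = 1/(-76*I*sqrt(34)/17 - 13524) = 1/(-13524 - 76*I*sqrt(34)/17)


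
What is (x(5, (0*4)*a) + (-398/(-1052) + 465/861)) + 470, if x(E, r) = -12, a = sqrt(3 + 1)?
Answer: 69279239/150962 ≈ 458.92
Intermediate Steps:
a = 2 (a = sqrt(4) = 2)
(x(5, (0*4)*a) + (-398/(-1052) + 465/861)) + 470 = (-12 + (-398/(-1052) + 465/861)) + 470 = (-12 + (-398*(-1/1052) + 465*(1/861))) + 470 = (-12 + (199/526 + 155/287)) + 470 = (-12 + 138643/150962) + 470 = -1672901/150962 + 470 = 69279239/150962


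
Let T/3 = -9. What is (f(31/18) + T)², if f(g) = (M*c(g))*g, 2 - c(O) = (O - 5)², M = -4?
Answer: 2348080849/2125764 ≈ 1104.6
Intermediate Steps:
T = -27 (T = 3*(-9) = -27)
c(O) = 2 - (-5 + O)² (c(O) = 2 - (O - 5)² = 2 - (-5 + O)²)
f(g) = g*(-8 + 4*(-5 + g)²) (f(g) = (-4*(2 - (-5 + g)²))*g = (-8 + 4*(-5 + g)²)*g = g*(-8 + 4*(-5 + g)²))
(f(31/18) + T)² = (4*(31/18)*(-2 + (-5 + 31/18)²) - 27)² = (4*(31/18)*(-2 + (-59/18)²) - 27)² = (4*(31/18)*(-2 + 3481/324) - 27)² = (4*(31/18)*(2833/324) - 27)² = (87823/1458 - 27)² = (48457/1458)² = 2348080849/2125764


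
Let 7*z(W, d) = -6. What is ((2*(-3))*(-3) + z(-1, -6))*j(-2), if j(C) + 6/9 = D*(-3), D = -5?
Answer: 1720/7 ≈ 245.71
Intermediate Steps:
z(W, d) = -6/7 (z(W, d) = (⅐)*(-6) = -6/7)
j(C) = 43/3 (j(C) = -⅔ - 5*(-3) = -⅔ + 15 = 43/3)
((2*(-3))*(-3) + z(-1, -6))*j(-2) = ((2*(-3))*(-3) - 6/7)*(43/3) = (-6*(-3) - 6/7)*(43/3) = (18 - 6/7)*(43/3) = (120/7)*(43/3) = 1720/7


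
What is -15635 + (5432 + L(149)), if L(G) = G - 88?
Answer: -10142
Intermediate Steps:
L(G) = -88 + G
-15635 + (5432 + L(149)) = -15635 + (5432 + (-88 + 149)) = -15635 + (5432 + 61) = -15635 + 5493 = -10142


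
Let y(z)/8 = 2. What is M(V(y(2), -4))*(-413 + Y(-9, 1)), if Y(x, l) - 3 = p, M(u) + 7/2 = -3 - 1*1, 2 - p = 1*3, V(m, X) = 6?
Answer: 6165/2 ≈ 3082.5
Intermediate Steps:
y(z) = 16 (y(z) = 8*2 = 16)
p = -1 (p = 2 - 3 = -1)
M(u) = -15/2 (M(u) = -7/2 + (-3 - 1*1) = -7/2 + (-3 - 1) = -7/2 - 4 = -15/2)
Y(x, l) = 2 (Y(x, l) = 3 - 1 = 2)
M(V(y(2), -4))*(-413 + Y(-9, 1)) = -15*(-413 + 2)/2 = -15/2*(-411) = 6165/2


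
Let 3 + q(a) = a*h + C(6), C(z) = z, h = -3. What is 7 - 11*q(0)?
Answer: -26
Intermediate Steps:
q(a) = 3 - 3*a (q(a) = -3 + (a*(-3) + 6) = -3 + (-3*a + 6) = -3 + (6 - 3*a) = 3 - 3*a)
7 - 11*q(0) = 7 - 11*(3 - 3*0) = 7 - 11*(3 + 0) = 7 - 11*3 = 7 - 33 = -26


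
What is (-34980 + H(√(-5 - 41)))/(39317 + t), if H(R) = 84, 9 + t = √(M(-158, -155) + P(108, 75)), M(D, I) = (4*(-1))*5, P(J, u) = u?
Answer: -457230656/515039603 + 11632*√55/515039603 ≈ -0.88759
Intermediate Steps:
M(D, I) = -20 (M(D, I) = -4*5 = -20)
t = -9 + √55 (t = -9 + √(-20 + 75) = -9 + √55 ≈ -1.5838)
(-34980 + H(√(-5 - 41)))/(39317 + t) = (-34980 + 84)/(39317 + (-9 + √55)) = -34896/(39308 + √55)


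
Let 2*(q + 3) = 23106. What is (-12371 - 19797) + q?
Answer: -20618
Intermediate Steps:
q = 11550 (q = -3 + (½)*23106 = -3 + 11553 = 11550)
(-12371 - 19797) + q = (-12371 - 19797) + 11550 = -32168 + 11550 = -20618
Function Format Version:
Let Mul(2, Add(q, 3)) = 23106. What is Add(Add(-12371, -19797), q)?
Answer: -20618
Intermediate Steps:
q = 11550 (q = Add(-3, Mul(Rational(1, 2), 23106)) = Add(-3, 11553) = 11550)
Add(Add(-12371, -19797), q) = Add(Add(-12371, -19797), 11550) = Add(-32168, 11550) = -20618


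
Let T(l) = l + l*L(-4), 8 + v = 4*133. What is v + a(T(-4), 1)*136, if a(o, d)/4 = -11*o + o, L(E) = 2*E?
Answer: -151796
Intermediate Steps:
v = 524 (v = -8 + 4*133 = -8 + 532 = 524)
T(l) = -7*l (T(l) = l + l*(2*(-4)) = l + l*(-8) = l - 8*l = -7*l)
a(o, d) = -40*o (a(o, d) = 4*(-11*o + o) = 4*(-10*o) = -40*o)
v + a(T(-4), 1)*136 = 524 - (-280)*(-4)*136 = 524 - 40*28*136 = 524 - 1120*136 = 524 - 152320 = -151796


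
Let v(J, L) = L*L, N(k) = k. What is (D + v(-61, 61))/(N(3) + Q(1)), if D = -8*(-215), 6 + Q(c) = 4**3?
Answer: 5441/61 ≈ 89.197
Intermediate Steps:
Q(c) = 58 (Q(c) = -6 + 4**3 = -6 + 64 = 58)
v(J, L) = L**2
D = 1720
(D + v(-61, 61))/(N(3) + Q(1)) = (1720 + 61**2)/(3 + 58) = (1720 + 3721)/61 = 5441*(1/61) = 5441/61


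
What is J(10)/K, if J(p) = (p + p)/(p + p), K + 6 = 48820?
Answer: 1/48814 ≈ 2.0486e-5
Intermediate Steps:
K = 48814 (K = -6 + 48820 = 48814)
J(p) = 1 (J(p) = (2*p)/((2*p)) = (2*p)*(1/(2*p)) = 1)
J(10)/K = 1/48814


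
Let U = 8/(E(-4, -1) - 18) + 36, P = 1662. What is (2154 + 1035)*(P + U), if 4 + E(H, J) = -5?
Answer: 48725794/9 ≈ 5.4140e+6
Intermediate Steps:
E(H, J) = -9 (E(H, J) = -4 - 5 = -9)
U = 964/27 (U = 8/(-9 - 18) + 36 = 8/(-27) + 36 = -1/27*8 + 36 = -8/27 + 36 = 964/27 ≈ 35.704)
(2154 + 1035)*(P + U) = (2154 + 1035)*(1662 + 964/27) = 3189*(45838/27) = 48725794/9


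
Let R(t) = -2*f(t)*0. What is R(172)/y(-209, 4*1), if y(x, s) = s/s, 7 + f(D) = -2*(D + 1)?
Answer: 0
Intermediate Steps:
f(D) = -9 - 2*D (f(D) = -7 - 2*(D + 1) = -7 - 2*(1 + D) = -7 + (-2 - 2*D) = -9 - 2*D)
y(x, s) = 1
R(t) = 0 (R(t) = -2*(-9 - 2*t)*0 = (18 + 4*t)*0 = 0)
R(172)/y(-209, 4*1) = 0/1 = 0*1 = 0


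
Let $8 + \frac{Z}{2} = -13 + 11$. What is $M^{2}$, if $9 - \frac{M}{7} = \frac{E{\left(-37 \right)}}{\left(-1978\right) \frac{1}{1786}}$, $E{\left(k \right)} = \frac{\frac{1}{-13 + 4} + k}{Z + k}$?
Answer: $\frac{3211891230625}{713050209} \approx 4504.4$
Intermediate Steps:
$Z = -20$ ($Z = -16 + 2 \left(-13 + 11\right) = -16 + 2 \left(-2\right) = -16 - 4 = -20$)
$E{\left(k \right)} = \frac{- \frac{1}{9} + k}{-20 + k}$ ($E{\left(k \right)} = \frac{\frac{1}{-13 + 4} + k}{-20 + k} = \frac{\frac{1}{-9} + k}{-20 + k} = \frac{- \frac{1}{9} + k}{-20 + k}$)
$M = \frac{1792175}{26703}$ ($M = 63 - 7 \frac{\frac{1}{-20 - 37} \left(- \frac{1}{9} - 37\right)}{\left(-1978\right) \frac{1}{1786}} = 63 - 7 \frac{\frac{1}{-57} \left(- \frac{334}{9}\right)}{\left(-1978\right) \frac{1}{1786}} = 63 - 7 \frac{\left(- \frac{1}{57}\right) \left(- \frac{334}{9}\right)}{- \frac{989}{893}} = 63 - 7 \cdot \frac{334}{513} \left(- \frac{893}{989}\right) = 63 - - \frac{109886}{26703} = 63 + \frac{109886}{26703} = \frac{1792175}{26703} \approx 67.115$)
$M^{2} = \left(\frac{1792175}{26703}\right)^{2} = \frac{3211891230625}{713050209}$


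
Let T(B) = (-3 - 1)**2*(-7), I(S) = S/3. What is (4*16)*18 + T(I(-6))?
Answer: 1040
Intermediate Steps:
I(S) = S/3 (I(S) = S*(1/3) = S/3)
T(B) = -112 (T(B) = (-4)**2*(-7) = 16*(-7) = -112)
(4*16)*18 + T(I(-6)) = (4*16)*18 - 112 = 64*18 - 112 = 1152 - 112 = 1040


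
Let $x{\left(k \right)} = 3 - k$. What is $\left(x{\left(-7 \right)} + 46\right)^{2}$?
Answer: $3136$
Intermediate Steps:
$\left(x{\left(-7 \right)} + 46\right)^{2} = \left(\left(3 - -7\right) + 46\right)^{2} = \left(\left(3 + 7\right) + 46\right)^{2} = \left(10 + 46\right)^{2} = 56^{2} = 3136$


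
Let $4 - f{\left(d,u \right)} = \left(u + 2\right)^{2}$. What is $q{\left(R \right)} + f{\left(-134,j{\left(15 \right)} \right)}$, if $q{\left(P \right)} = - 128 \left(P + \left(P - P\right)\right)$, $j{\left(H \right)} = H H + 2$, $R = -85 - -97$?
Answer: $-53973$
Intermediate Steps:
$R = 12$ ($R = -85 + 97 = 12$)
$j{\left(H \right)} = 2 + H^{2}$ ($j{\left(H \right)} = H^{2} + 2 = 2 + H^{2}$)
$f{\left(d,u \right)} = 4 - \left(2 + u\right)^{2}$ ($f{\left(d,u \right)} = 4 - \left(u + 2\right)^{2} = 4 - \left(2 + u\right)^{2}$)
$q{\left(P \right)} = - 128 P$ ($q{\left(P \right)} = - 128 \left(P + 0\right) = - 128 P$)
$q{\left(R \right)} + f{\left(-134,j{\left(15 \right)} \right)} = \left(-128\right) 12 + \left(4 - \left(2 + \left(2 + 15^{2}\right)\right)^{2}\right) = -1536 + \left(4 - \left(2 + \left(2 + 225\right)\right)^{2}\right) = -1536 + \left(4 - \left(2 + 227\right)^{2}\right) = -1536 + \left(4 - 229^{2}\right) = -1536 + \left(4 - 52441\right) = -1536 - 52437 = -53973$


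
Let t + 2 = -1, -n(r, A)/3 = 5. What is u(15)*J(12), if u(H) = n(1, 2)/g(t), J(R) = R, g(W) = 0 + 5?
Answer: -36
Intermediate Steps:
n(r, A) = -15 (n(r, A) = -3*5 = -15)
t = -3 (t = -2 - 1 = -3)
g(W) = 5
u(H) = -3 (u(H) = -15/5 = -15*⅕ = -3)
u(15)*J(12) = -3*12 = -36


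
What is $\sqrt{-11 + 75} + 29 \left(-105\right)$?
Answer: $-3037$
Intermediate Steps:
$\sqrt{-11 + 75} + 29 \left(-105\right) = \sqrt{64} - 3045 = 8 - 3045 = -3037$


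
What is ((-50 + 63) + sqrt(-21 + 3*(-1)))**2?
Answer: 145 + 52*I*sqrt(6) ≈ 145.0 + 127.37*I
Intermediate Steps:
((-50 + 63) + sqrt(-21 + 3*(-1)))**2 = (13 + sqrt(-21 - 3))**2 = (13 + sqrt(-24))**2 = (13 + 2*I*sqrt(6))**2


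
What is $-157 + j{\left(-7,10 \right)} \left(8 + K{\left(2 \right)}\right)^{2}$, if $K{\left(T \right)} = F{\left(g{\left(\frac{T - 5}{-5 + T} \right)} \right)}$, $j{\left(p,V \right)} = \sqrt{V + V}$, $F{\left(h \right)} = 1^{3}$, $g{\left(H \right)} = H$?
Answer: $-157 + 162 \sqrt{5} \approx 205.24$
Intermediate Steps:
$F{\left(h \right)} = 1$
$j{\left(p,V \right)} = \sqrt{2} \sqrt{V}$ ($j{\left(p,V \right)} = \sqrt{2 V} = \sqrt{2} \sqrt{V}$)
$K{\left(T \right)} = 1$
$-157 + j{\left(-7,10 \right)} \left(8 + K{\left(2 \right)}\right)^{2} = -157 + \sqrt{2} \sqrt{10} \left(8 + 1\right)^{2} = -157 + 2 \sqrt{5} \cdot 9^{2} = -157 + 2 \sqrt{5} \cdot 81 = -157 + 162 \sqrt{5}$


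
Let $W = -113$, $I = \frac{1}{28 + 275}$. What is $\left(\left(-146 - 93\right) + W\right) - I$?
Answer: $- \frac{106657}{303} \approx -352.0$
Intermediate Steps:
$I = \frac{1}{303} \approx 0.0033003$
$\left(\left(-146 - 93\right) + W\right) - I = \left(\left(-146 - 93\right) - 113\right) - \frac{1}{303} = \left(-239 - 113\right) - \frac{1}{303} = -352 - \frac{1}{303} = - \frac{106657}{303}$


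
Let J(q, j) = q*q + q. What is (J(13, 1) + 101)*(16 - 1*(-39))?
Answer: 15565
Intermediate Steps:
J(q, j) = q + q² (J(q, j) = q² + q = q + q²)
(J(13, 1) + 101)*(16 - 1*(-39)) = (13*(1 + 13) + 101)*(16 - 1*(-39)) = (13*14 + 101)*(16 + 39) = (182 + 101)*55 = 283*55 = 15565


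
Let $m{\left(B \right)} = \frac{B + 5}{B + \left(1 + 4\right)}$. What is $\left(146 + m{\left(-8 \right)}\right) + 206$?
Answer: $353$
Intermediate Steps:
$m{\left(B \right)} = 1$ ($m{\left(B \right)} = \frac{5 + B}{B + 5} = \frac{5 + B}{5 + B} = 1$)
$\left(146 + m{\left(-8 \right)}\right) + 206 = \left(146 + 1\right) + 206 = 147 + 206 = 353$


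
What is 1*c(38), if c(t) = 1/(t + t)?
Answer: 1/76 ≈ 0.013158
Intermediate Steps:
c(t) = 1/(2*t)
1*c(38) = 1*((1/2)/38) = 1*((1/2)*(1/38)) = 1*(1/76) = 1/76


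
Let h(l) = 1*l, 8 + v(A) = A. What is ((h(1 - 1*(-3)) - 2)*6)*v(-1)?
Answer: -108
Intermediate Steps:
v(A) = -8 + A
h(l) = l
((h(1 - 1*(-3)) - 2)*6)*v(-1) = (((1 - 1*(-3)) - 2)*6)*(-8 - 1) = (((1 + 3) - 2)*6)*(-9) = ((4 - 2)*6)*(-9) = (2*6)*(-9) = 12*(-9) = -108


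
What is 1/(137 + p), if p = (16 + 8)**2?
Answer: 1/713 ≈ 0.0014025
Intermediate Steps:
p = 576 (p = 24**2 = 576)
1/(137 + p) = 1/(137 + 576) = 1/713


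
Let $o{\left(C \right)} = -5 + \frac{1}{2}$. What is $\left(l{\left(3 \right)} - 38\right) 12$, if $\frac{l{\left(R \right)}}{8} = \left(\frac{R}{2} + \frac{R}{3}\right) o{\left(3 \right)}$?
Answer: $-1536$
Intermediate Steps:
$o{\left(C \right)} = - \frac{9}{2}$ ($o{\left(C \right)} = -5 + \frac{1}{2} = - \frac{9}{2}$)
$l{\left(R \right)} = - 30 R$ ($l{\left(R \right)} = 8 \left(\frac{R}{2} + \frac{R}{3}\right) \left(- \frac{9}{2}\right) = 8 \frac{5 R}{6} \left(- \frac{9}{2}\right) = 8 \left(- \frac{15 R}{4}\right) = - 30 R$)
$\left(l{\left(3 \right)} - 38\right) 12 = \left(\left(-30\right) 3 - 38\right) 12 = \left(-90 - 38\right) 12 = \left(-128\right) 12 = -1536$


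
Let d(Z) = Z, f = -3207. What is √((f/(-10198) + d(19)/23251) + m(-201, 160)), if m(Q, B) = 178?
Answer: √10025403782137397174/237113698 ≈ 13.353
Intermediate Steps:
√((f/(-10198) + d(19)/23251) + m(-201, 160)) = √((-3207/(-10198) + 19/23251) + 178) = √((-3207*(-1/10198) + 19*(1/23251)) + 178) = √((3207/10198 + 19/23251) + 178) = √(74759719/237113698 + 178) = √(42280997963/237113698) = √10025403782137397174/237113698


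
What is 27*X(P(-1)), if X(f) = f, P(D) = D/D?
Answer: 27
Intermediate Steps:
P(D) = 1
27*X(P(-1)) = 27*1 = 27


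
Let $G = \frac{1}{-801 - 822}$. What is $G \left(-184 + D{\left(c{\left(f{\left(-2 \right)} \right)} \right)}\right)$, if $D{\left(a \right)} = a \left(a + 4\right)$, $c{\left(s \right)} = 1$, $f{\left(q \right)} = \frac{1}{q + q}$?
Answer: $\frac{179}{1623} \approx 0.11029$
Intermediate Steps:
$f{\left(q \right)} = \frac{1}{2 q}$
$D{\left(a \right)} = a \left(4 + a\right)$
$G = - \frac{1}{1623}$ ($G = \frac{1}{-1623} = - \frac{1}{1623} \approx -0.00061614$)
$G \left(-184 + D{\left(c{\left(f{\left(-2 \right)} \right)} \right)}\right) = - \frac{-184 + 1 \left(4 + 1\right)}{1623} = - \frac{-184 + 1 \cdot 5}{1623} = - \frac{-184 + 5}{1623} = \left(- \frac{1}{1623}\right) \left(-179\right) = \frac{179}{1623}$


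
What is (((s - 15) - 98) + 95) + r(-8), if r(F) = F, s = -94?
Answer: -120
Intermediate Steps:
(((s - 15) - 98) + 95) + r(-8) = (((-94 - 15) - 98) + 95) - 8 = ((-109 - 98) + 95) - 8 = (-207 + 95) - 8 = -112 - 8 = -120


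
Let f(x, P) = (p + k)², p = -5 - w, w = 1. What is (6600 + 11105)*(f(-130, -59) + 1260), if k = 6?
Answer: 22308300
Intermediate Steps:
p = -6 (p = -5 - 1*1 = -5 - 1 = -6)
f(x, P) = 0 (f(x, P) = (-6 + 6)² = 0² = 0)
(6600 + 11105)*(f(-130, -59) + 1260) = (6600 + 11105)*(0 + 1260) = 17705*1260 = 22308300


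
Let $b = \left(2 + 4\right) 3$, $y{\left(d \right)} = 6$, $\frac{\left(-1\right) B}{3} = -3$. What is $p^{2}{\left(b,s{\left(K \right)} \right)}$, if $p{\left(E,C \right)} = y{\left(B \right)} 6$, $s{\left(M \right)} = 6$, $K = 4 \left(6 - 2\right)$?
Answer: $1296$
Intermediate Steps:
$B = 9$ ($B = \left(-3\right) \left(-3\right) = 9$)
$K = 16$ ($K = 4 \cdot 4 = 16$)
$b = 18$ ($b = 6 \cdot 3 = 18$)
$p{\left(E,C \right)} = 36$ ($p{\left(E,C \right)} = 6 \cdot 6 = 36$)
$p^{2}{\left(b,s{\left(K \right)} \right)} = 36^{2} = 1296$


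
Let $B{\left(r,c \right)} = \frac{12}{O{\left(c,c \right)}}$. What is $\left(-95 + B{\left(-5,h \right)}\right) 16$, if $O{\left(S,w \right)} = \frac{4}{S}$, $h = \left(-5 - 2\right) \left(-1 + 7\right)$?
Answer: $-3536$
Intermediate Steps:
$h = -42$ ($h = \left(-7\right) 6 = -42$)
$B{\left(r,c \right)} = 3 c$ ($B{\left(r,c \right)} = \frac{12}{4 \frac{1}{c}} = 12 \frac{c}{4} = 3 c$)
$\left(-95 + B{\left(-5,h \right)}\right) 16 = \left(-95 + 3 \left(-42\right)\right) 16 = \left(-95 - 126\right) 16 = \left(-221\right) 16 = -3536$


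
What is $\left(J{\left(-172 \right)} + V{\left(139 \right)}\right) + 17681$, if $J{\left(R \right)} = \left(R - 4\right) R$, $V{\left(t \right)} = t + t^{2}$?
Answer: $67413$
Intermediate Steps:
$J{\left(R \right)} = R \left(-4 + R\right)$ ($J{\left(R \right)} = \left(-4 + R\right) R = R \left(-4 + R\right)$)
$\left(J{\left(-172 \right)} + V{\left(139 \right)}\right) + 17681 = \left(- 172 \left(-4 - 172\right) + 139 \left(1 + 139\right)\right) + 17681 = \left(\left(-172\right) \left(-176\right) + 139 \cdot 140\right) + 17681 = \left(30272 + 19460\right) + 17681 = 49732 + 17681 = 67413$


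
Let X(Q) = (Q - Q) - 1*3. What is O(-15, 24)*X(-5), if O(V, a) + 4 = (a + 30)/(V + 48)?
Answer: 78/11 ≈ 7.0909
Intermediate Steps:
O(V, a) = -4 + (30 + a)/(48 + V) (O(V, a) = -4 + (a + 30)/(V + 48) = -4 + (30 + a)/(48 + V))
X(Q) = -3 (X(Q) = 0 - 3 = -3)
O(-15, 24)*X(-5) = ((-162 + 24 - 4*(-15))/(48 - 15))*(-3) = ((-162 + 24 + 60)/33)*(-3) = ((1/33)*(-78))*(-3) = -26/11*(-3) = 78/11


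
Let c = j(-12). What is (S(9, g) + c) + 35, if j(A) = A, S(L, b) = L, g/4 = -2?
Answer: 32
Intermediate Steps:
g = -8 (g = 4*(-2) = -8)
c = -12
(S(9, g) + c) + 35 = (9 - 12) + 35 = -3 + 35 = 32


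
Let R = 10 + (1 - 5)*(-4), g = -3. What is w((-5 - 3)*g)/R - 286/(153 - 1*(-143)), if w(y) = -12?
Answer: -2747/1924 ≈ -1.4278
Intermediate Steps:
R = 26 (R = 10 - 4*(-4) = 10 + 16 = 26)
w((-5 - 3)*g)/R - 286/(153 - 1*(-143)) = -12/26 - 286/(153 - 1*(-143)) = -12*1/26 - 286/(153 + 143) = -6/13 - 286/296 = -6/13 - 286*1/296 = -6/13 - 143/148 = -2747/1924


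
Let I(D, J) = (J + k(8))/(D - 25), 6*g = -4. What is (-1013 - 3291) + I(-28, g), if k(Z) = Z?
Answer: -684358/159 ≈ -4304.1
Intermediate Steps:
g = -2/3 (g = (1/6)*(-4) = -2/3 ≈ -0.66667)
I(D, J) = (8 + J)/(-25 + D) (I(D, J) = (J + 8)/(D - 25) = (8 + J)/(-25 + D))
(-1013 - 3291) + I(-28, g) = (-1013 - 3291) + (8 - 2/3)/(-25 - 28) = -4304 + (22/3)/(-53) = -4304 - 1/53*22/3 = -4304 - 22/159 = -684358/159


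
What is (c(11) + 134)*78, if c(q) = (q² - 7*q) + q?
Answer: 14742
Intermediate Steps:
c(q) = q² - 6*q
(c(11) + 134)*78 = (11*(-6 + 11) + 134)*78 = (11*5 + 134)*78 = (55 + 134)*78 = 189*78 = 14742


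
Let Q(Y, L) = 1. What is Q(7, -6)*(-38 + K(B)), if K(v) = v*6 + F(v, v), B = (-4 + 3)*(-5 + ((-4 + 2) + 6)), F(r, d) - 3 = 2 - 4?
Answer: -31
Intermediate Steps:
F(r, d) = 1 (F(r, d) = 3 + (2 - 4) = 3 - 2 = 1)
B = 1 (B = -(-5 + (-2 + 6)) = -(-5 + 4) = -1*(-1) = 1)
K(v) = 1 + 6*v (K(v) = v*6 + 1 = 6*v + 1 = 1 + 6*v)
Q(7, -6)*(-38 + K(B)) = 1*(-38 + (1 + 6*1)) = 1*(-38 + (1 + 6)) = 1*(-38 + 7) = 1*(-31) = -31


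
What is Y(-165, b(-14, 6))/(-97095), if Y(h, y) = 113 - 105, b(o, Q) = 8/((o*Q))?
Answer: -8/97095 ≈ -8.2394e-5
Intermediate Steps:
b(o, Q) = 8/(Q*o) (b(o, Q) = 8/((Q*o)) = 8*(1/(Q*o)) = 8/(Q*o))
Y(h, y) = 8
Y(-165, b(-14, 6))/(-97095) = 8/(-97095) = 8*(-1/97095) = -8/97095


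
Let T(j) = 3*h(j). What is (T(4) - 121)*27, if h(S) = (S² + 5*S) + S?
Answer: -27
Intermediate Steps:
h(S) = S² + 6*S
T(j) = 3*j*(6 + j) (T(j) = 3*(j*(6 + j)) = 3*j*(6 + j))
(T(4) - 121)*27 = (3*4*(6 + 4) - 121)*27 = (3*4*10 - 121)*27 = (120 - 121)*27 = -1*27 = -27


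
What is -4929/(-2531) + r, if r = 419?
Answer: 1065418/2531 ≈ 420.95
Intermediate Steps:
-4929/(-2531) + r = -4929/(-2531) + 419 = -4929*(-1/2531) + 419 = 4929/2531 + 419 = 1065418/2531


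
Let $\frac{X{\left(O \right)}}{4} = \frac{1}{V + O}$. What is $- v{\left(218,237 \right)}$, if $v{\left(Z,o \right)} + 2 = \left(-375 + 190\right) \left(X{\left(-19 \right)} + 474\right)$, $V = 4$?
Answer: $\frac{262928}{3} \approx 87643.0$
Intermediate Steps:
$X{\left(O \right)} = \frac{4}{4 + O}$
$v{\left(Z,o \right)} = - \frac{262928}{3}$ ($v{\left(Z,o \right)} = -2 + \left(-375 + 190\right) \left(\frac{4}{4 - 19} + 474\right) = -2 - 185 \left(\frac{4}{-15} + 474\right) = -2 - 185 \left(4 \left(- \frac{1}{15}\right) + 474\right) = -2 - 185 \left(- \frac{4}{15} + 474\right) = -2 - \frac{262922}{3} = - \frac{262928}{3}$)
$- v{\left(218,237 \right)} = \left(-1\right) \left(- \frac{262928}{3}\right) = \frac{262928}{3}$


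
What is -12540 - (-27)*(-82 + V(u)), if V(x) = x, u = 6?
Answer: -14592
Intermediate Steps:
-12540 - (-27)*(-82 + V(u)) = -12540 - (-27)*(-82 + 6) = -12540 - (-27)*(-76) = -12540 - 1*2052 = -12540 - 2052 = -14592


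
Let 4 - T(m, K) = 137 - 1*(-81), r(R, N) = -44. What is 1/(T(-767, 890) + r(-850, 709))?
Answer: -1/258 ≈ -0.0038760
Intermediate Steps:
T(m, K) = -214 (T(m, K) = 4 - (137 - 1*(-81)) = 4 - (137 + 81) = 4 - 1*218 = 4 - 218 = -214)
1/(T(-767, 890) + r(-850, 709)) = 1/(-214 - 44) = 1/(-258) = -1/258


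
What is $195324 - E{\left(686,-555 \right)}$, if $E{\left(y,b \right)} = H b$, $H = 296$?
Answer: $359604$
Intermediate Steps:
$E{\left(y,b \right)} = 296 b$
$195324 - E{\left(686,-555 \right)} = 195324 - 296 \left(-555\right) = 195324 - -164280 = 195324 + 164280 = 359604$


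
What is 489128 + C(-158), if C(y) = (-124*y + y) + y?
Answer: 508404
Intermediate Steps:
C(y) = -122*y (C(y) = -123*y + y = -122*y)
489128 + C(-158) = 489128 - 122*(-158) = 489128 + 19276 = 508404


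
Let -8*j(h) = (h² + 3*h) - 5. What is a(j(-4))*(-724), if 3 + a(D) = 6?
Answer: -2172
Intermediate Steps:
j(h) = 5/8 - 3*h/8 - h²/8 (j(h) = -((h² + 3*h) - 5)/8 = -(-5 + h² + 3*h)/8 = 5/8 - 3*h/8 - h²/8)
a(D) = 3 (a(D) = -3 + 6 = 3)
a(j(-4))*(-724) = 3*(-724) = -2172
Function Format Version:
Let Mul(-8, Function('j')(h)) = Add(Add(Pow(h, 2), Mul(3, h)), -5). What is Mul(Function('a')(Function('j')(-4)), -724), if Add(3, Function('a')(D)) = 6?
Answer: -2172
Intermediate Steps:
Function('j')(h) = Add(Rational(5, 8), Mul(Rational(-3, 8), h), Mul(Rational(-1, 8), Pow(h, 2))) (Function('j')(h) = Mul(Rational(-1, 8), Add(Add(Pow(h, 2), Mul(3, h)), -5)) = Mul(Rational(-1, 8), Add(-5, Pow(h, 2), Mul(3, h))) = Add(Rational(5, 8), Mul(Rational(-3, 8), h), Mul(Rational(-1, 8), Pow(h, 2))))
Function('a')(D) = 3 (Function('a')(D) = Add(-3, 6) = 3)
Mul(Function('a')(Function('j')(-4)), -724) = Mul(3, -724) = -2172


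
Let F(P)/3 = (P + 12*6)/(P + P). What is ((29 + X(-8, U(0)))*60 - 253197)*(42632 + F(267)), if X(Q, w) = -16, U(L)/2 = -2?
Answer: -1915550964195/178 ≈ -1.0762e+10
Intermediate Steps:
U(L) = -4 (U(L) = 2*(-2) = -4)
F(P) = 3*(72 + P)/(2*P) (F(P) = 3*((P + 12*6)/(P + P)) = 3*((P + 72)/((2*P))) = 3*((72 + P)*(1/(2*P))) = 3*((72 + P)/(2*P)) = 3*(72 + P)/(2*P))
((29 + X(-8, U(0)))*60 - 253197)*(42632 + F(267)) = ((29 - 16)*60 - 253197)*(42632 + (3/2 + 108/267)) = (13*60 - 253197)*(42632 + (3/2 + 108*(1/267))) = (780 - 253197)*(42632 + (3/2 + 36/89)) = -252417*(42632 + 339/178) = -252417*7588835/178 = -1915550964195/178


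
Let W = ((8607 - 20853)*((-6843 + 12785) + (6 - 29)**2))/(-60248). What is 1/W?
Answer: 30124/39621933 ≈ 0.00076029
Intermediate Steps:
W = 39621933/30124 (W = -12246*(5942 + (-23)**2)*(-1/60248) = -12246*(5942 + 529)*(-1/60248) = -12246*6471*(-1/60248) = -79243866*(-1/60248) = 39621933/30124 ≈ 1315.3)
1/W = 1/(39621933/30124) = 30124/39621933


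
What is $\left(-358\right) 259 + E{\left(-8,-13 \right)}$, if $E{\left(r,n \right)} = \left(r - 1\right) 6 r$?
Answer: $-92290$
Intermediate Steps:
$E{\left(r,n \right)} = 6 r \left(-1 + r\right)$ ($E{\left(r,n \right)} = \left(-1 + r\right) 6 r = 6 r \left(-1 + r\right)$)
$\left(-358\right) 259 + E{\left(-8,-13 \right)} = \left(-358\right) 259 + 6 \left(-8\right) \left(-1 - 8\right) = -92722 + 6 \left(-8\right) \left(-9\right) = -92722 + 432 = -92290$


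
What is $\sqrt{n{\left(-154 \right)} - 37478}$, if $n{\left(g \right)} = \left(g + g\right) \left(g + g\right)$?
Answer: $\sqrt{57386} \approx 239.55$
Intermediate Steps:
$n{\left(g \right)} = 4 g^{2}$ ($n{\left(g \right)} = 2 g 2 g = 4 g^{2}$)
$\sqrt{n{\left(-154 \right)} - 37478} = \sqrt{4 \left(-154\right)^{2} - 37478} = \sqrt{4 \cdot 23716 - 37478} = \sqrt{94864 - 37478} = \sqrt{57386}$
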